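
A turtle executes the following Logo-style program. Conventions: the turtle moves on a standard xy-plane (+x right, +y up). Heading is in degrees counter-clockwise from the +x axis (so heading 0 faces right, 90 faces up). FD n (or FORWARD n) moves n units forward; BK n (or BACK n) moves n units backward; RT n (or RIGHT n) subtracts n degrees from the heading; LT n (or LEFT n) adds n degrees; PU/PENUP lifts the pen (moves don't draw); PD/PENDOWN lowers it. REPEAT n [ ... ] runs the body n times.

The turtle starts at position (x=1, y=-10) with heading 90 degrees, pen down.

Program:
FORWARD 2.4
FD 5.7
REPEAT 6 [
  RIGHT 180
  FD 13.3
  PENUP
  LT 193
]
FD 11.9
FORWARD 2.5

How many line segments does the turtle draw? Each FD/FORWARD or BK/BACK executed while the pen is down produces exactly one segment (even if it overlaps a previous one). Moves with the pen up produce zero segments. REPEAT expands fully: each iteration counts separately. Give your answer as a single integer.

Executing turtle program step by step:
Start: pos=(1,-10), heading=90, pen down
FD 2.4: (1,-10) -> (1,-7.6) [heading=90, draw]
FD 5.7: (1,-7.6) -> (1,-1.9) [heading=90, draw]
REPEAT 6 [
  -- iteration 1/6 --
  RT 180: heading 90 -> 270
  FD 13.3: (1,-1.9) -> (1,-15.2) [heading=270, draw]
  PU: pen up
  LT 193: heading 270 -> 103
  -- iteration 2/6 --
  RT 180: heading 103 -> 283
  FD 13.3: (1,-15.2) -> (3.992,-28.159) [heading=283, move]
  PU: pen up
  LT 193: heading 283 -> 116
  -- iteration 3/6 --
  RT 180: heading 116 -> 296
  FD 13.3: (3.992,-28.159) -> (9.822,-40.113) [heading=296, move]
  PU: pen up
  LT 193: heading 296 -> 129
  -- iteration 4/6 --
  RT 180: heading 129 -> 309
  FD 13.3: (9.822,-40.113) -> (18.192,-50.449) [heading=309, move]
  PU: pen up
  LT 193: heading 309 -> 142
  -- iteration 5/6 --
  RT 180: heading 142 -> 322
  FD 13.3: (18.192,-50.449) -> (28.673,-58.637) [heading=322, move]
  PU: pen up
  LT 193: heading 322 -> 155
  -- iteration 6/6 --
  RT 180: heading 155 -> 335
  FD 13.3: (28.673,-58.637) -> (40.727,-64.258) [heading=335, move]
  PU: pen up
  LT 193: heading 335 -> 168
]
FD 11.9: (40.727,-64.258) -> (29.087,-61.784) [heading=168, move]
FD 2.5: (29.087,-61.784) -> (26.641,-61.264) [heading=168, move]
Final: pos=(26.641,-61.264), heading=168, 3 segment(s) drawn
Segments drawn: 3

Answer: 3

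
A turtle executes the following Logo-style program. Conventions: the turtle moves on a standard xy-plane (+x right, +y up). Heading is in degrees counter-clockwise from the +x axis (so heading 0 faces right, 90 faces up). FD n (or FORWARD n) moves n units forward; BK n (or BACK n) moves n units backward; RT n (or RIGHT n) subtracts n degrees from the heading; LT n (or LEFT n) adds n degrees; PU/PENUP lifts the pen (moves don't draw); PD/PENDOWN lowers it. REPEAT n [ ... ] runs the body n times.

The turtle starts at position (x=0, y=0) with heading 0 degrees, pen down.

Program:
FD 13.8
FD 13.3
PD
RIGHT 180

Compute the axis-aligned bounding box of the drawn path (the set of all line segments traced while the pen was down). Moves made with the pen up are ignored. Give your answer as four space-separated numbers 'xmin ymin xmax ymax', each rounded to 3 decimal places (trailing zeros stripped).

Executing turtle program step by step:
Start: pos=(0,0), heading=0, pen down
FD 13.8: (0,0) -> (13.8,0) [heading=0, draw]
FD 13.3: (13.8,0) -> (27.1,0) [heading=0, draw]
PD: pen down
RT 180: heading 0 -> 180
Final: pos=(27.1,0), heading=180, 2 segment(s) drawn

Segment endpoints: x in {0, 13.8, 27.1}, y in {0}
xmin=0, ymin=0, xmax=27.1, ymax=0

Answer: 0 0 27.1 0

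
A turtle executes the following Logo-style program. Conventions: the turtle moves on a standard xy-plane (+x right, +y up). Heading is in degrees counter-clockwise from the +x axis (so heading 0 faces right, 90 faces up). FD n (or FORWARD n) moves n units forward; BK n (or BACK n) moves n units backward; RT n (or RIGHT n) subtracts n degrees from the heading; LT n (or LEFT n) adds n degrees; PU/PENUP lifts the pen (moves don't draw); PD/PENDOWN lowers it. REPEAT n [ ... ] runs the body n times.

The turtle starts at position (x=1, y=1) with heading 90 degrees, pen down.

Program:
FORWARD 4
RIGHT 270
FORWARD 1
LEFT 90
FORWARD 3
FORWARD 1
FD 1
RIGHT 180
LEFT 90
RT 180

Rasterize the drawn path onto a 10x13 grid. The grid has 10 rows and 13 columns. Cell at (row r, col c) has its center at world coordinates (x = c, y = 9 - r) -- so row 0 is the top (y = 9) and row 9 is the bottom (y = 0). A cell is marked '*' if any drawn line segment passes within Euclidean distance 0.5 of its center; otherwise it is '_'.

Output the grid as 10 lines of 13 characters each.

Segment 0: (1,1) -> (1,5)
Segment 1: (1,5) -> (0,5)
Segment 2: (0,5) -> (0,2)
Segment 3: (0,2) -> (0,1)
Segment 4: (0,1) -> (0,0)

Answer: _____________
_____________
_____________
_____________
**___________
**___________
**___________
**___________
**___________
*____________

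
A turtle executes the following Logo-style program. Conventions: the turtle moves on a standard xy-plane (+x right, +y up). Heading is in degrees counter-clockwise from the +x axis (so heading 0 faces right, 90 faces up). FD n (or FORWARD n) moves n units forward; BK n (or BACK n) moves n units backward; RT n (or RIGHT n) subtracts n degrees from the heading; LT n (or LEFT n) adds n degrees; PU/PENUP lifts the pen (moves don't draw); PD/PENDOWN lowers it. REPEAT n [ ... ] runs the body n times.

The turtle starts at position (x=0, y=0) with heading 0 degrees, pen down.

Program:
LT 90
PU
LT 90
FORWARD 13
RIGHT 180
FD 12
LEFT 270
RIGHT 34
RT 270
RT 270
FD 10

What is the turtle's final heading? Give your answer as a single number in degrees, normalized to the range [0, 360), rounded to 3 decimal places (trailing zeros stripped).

Answer: 56

Derivation:
Executing turtle program step by step:
Start: pos=(0,0), heading=0, pen down
LT 90: heading 0 -> 90
PU: pen up
LT 90: heading 90 -> 180
FD 13: (0,0) -> (-13,0) [heading=180, move]
RT 180: heading 180 -> 0
FD 12: (-13,0) -> (-1,0) [heading=0, move]
LT 270: heading 0 -> 270
RT 34: heading 270 -> 236
RT 270: heading 236 -> 326
RT 270: heading 326 -> 56
FD 10: (-1,0) -> (4.592,8.29) [heading=56, move]
Final: pos=(4.592,8.29), heading=56, 0 segment(s) drawn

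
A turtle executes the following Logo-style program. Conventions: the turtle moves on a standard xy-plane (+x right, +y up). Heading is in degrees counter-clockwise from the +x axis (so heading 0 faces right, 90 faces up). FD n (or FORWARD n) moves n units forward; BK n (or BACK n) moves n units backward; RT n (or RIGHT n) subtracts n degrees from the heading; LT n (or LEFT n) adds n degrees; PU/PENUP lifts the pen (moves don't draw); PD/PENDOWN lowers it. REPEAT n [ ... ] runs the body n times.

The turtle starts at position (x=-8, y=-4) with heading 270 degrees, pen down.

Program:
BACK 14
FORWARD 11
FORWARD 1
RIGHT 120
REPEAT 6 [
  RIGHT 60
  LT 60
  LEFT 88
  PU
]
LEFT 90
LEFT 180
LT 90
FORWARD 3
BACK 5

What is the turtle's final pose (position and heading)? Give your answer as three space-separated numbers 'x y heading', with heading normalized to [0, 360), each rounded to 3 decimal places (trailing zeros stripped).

Answer: -9.486 -0.662 318

Derivation:
Executing turtle program step by step:
Start: pos=(-8,-4), heading=270, pen down
BK 14: (-8,-4) -> (-8,10) [heading=270, draw]
FD 11: (-8,10) -> (-8,-1) [heading=270, draw]
FD 1: (-8,-1) -> (-8,-2) [heading=270, draw]
RT 120: heading 270 -> 150
REPEAT 6 [
  -- iteration 1/6 --
  RT 60: heading 150 -> 90
  LT 60: heading 90 -> 150
  LT 88: heading 150 -> 238
  PU: pen up
  -- iteration 2/6 --
  RT 60: heading 238 -> 178
  LT 60: heading 178 -> 238
  LT 88: heading 238 -> 326
  PU: pen up
  -- iteration 3/6 --
  RT 60: heading 326 -> 266
  LT 60: heading 266 -> 326
  LT 88: heading 326 -> 54
  PU: pen up
  -- iteration 4/6 --
  RT 60: heading 54 -> 354
  LT 60: heading 354 -> 54
  LT 88: heading 54 -> 142
  PU: pen up
  -- iteration 5/6 --
  RT 60: heading 142 -> 82
  LT 60: heading 82 -> 142
  LT 88: heading 142 -> 230
  PU: pen up
  -- iteration 6/6 --
  RT 60: heading 230 -> 170
  LT 60: heading 170 -> 230
  LT 88: heading 230 -> 318
  PU: pen up
]
LT 90: heading 318 -> 48
LT 180: heading 48 -> 228
LT 90: heading 228 -> 318
FD 3: (-8,-2) -> (-5.771,-4.007) [heading=318, move]
BK 5: (-5.771,-4.007) -> (-9.486,-0.662) [heading=318, move]
Final: pos=(-9.486,-0.662), heading=318, 3 segment(s) drawn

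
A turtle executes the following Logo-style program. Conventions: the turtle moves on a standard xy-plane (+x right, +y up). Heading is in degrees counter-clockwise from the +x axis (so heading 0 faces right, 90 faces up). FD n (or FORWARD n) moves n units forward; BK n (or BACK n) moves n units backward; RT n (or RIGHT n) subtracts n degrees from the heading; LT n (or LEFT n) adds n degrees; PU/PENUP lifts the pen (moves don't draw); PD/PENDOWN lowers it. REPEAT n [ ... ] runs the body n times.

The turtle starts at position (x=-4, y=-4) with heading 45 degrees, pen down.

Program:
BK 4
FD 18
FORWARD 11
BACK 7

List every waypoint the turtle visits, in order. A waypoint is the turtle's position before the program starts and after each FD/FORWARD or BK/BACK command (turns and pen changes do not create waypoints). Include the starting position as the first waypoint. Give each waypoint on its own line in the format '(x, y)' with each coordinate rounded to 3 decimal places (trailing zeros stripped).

Executing turtle program step by step:
Start: pos=(-4,-4), heading=45, pen down
BK 4: (-4,-4) -> (-6.828,-6.828) [heading=45, draw]
FD 18: (-6.828,-6.828) -> (5.899,5.899) [heading=45, draw]
FD 11: (5.899,5.899) -> (13.678,13.678) [heading=45, draw]
BK 7: (13.678,13.678) -> (8.728,8.728) [heading=45, draw]
Final: pos=(8.728,8.728), heading=45, 4 segment(s) drawn
Waypoints (5 total):
(-4, -4)
(-6.828, -6.828)
(5.899, 5.899)
(13.678, 13.678)
(8.728, 8.728)

Answer: (-4, -4)
(-6.828, -6.828)
(5.899, 5.899)
(13.678, 13.678)
(8.728, 8.728)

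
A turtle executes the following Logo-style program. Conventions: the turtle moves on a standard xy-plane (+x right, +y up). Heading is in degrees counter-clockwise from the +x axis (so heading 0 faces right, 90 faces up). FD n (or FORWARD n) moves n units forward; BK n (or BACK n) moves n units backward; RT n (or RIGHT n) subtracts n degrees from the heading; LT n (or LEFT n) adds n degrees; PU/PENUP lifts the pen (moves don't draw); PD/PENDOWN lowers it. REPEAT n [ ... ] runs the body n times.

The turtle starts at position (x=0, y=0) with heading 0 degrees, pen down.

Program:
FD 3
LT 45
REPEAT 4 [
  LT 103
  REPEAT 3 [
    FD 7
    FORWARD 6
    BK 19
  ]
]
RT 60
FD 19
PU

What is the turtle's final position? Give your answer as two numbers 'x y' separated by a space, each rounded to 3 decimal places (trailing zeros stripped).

Answer: 23.591 2.931

Derivation:
Executing turtle program step by step:
Start: pos=(0,0), heading=0, pen down
FD 3: (0,0) -> (3,0) [heading=0, draw]
LT 45: heading 0 -> 45
REPEAT 4 [
  -- iteration 1/4 --
  LT 103: heading 45 -> 148
  REPEAT 3 [
    -- iteration 1/3 --
    FD 7: (3,0) -> (-2.936,3.709) [heading=148, draw]
    FD 6: (-2.936,3.709) -> (-8.025,6.889) [heading=148, draw]
    BK 19: (-8.025,6.889) -> (8.088,-3.18) [heading=148, draw]
    -- iteration 2/3 --
    FD 7: (8.088,-3.18) -> (2.152,0.53) [heading=148, draw]
    FD 6: (2.152,0.53) -> (-2.936,3.709) [heading=148, draw]
    BK 19: (-2.936,3.709) -> (13.177,-6.359) [heading=148, draw]
    -- iteration 3/3 --
    FD 7: (13.177,-6.359) -> (7.24,-2.65) [heading=148, draw]
    FD 6: (7.24,-2.65) -> (2.152,0.53) [heading=148, draw]
    BK 19: (2.152,0.53) -> (18.265,-9.539) [heading=148, draw]
  ]
  -- iteration 2/4 --
  LT 103: heading 148 -> 251
  REPEAT 3 [
    -- iteration 1/3 --
    FD 7: (18.265,-9.539) -> (15.986,-16.157) [heading=251, draw]
    FD 6: (15.986,-16.157) -> (14.032,-21.83) [heading=251, draw]
    BK 19: (14.032,-21.83) -> (20.218,-3.865) [heading=251, draw]
    -- iteration 2/3 --
    FD 7: (20.218,-3.865) -> (17.939,-10.484) [heading=251, draw]
    FD 6: (17.939,-10.484) -> (15.986,-16.157) [heading=251, draw]
    BK 19: (15.986,-16.157) -> (22.172,1.808) [heading=251, draw]
    -- iteration 3/3 --
    FD 7: (22.172,1.808) -> (19.893,-4.811) [heading=251, draw]
    FD 6: (19.893,-4.811) -> (17.939,-10.484) [heading=251, draw]
    BK 19: (17.939,-10.484) -> (24.125,7.481) [heading=251, draw]
  ]
  -- iteration 3/4 --
  LT 103: heading 251 -> 354
  REPEAT 3 [
    -- iteration 1/3 --
    FD 7: (24.125,7.481) -> (31.087,6.749) [heading=354, draw]
    FD 6: (31.087,6.749) -> (37.054,6.122) [heading=354, draw]
    BK 19: (37.054,6.122) -> (18.158,8.108) [heading=354, draw]
    -- iteration 2/3 --
    FD 7: (18.158,8.108) -> (25.12,7.376) [heading=354, draw]
    FD 6: (25.12,7.376) -> (31.087,6.749) [heading=354, draw]
    BK 19: (31.087,6.749) -> (12.191,8.735) [heading=354, draw]
    -- iteration 3/3 --
    FD 7: (12.191,8.735) -> (19.152,8.003) [heading=354, draw]
    FD 6: (19.152,8.003) -> (25.12,7.376) [heading=354, draw]
    BK 19: (25.12,7.376) -> (6.224,9.362) [heading=354, draw]
  ]
  -- iteration 4/4 --
  LT 103: heading 354 -> 97
  REPEAT 3 [
    -- iteration 1/3 --
    FD 7: (6.224,9.362) -> (5.371,16.31) [heading=97, draw]
    FD 6: (5.371,16.31) -> (4.639,22.265) [heading=97, draw]
    BK 19: (4.639,22.265) -> (6.955,3.407) [heading=97, draw]
    -- iteration 2/3 --
    FD 7: (6.955,3.407) -> (6.102,10.355) [heading=97, draw]
    FD 6: (6.102,10.355) -> (5.371,16.31) [heading=97, draw]
    BK 19: (5.371,16.31) -> (7.686,-2.548) [heading=97, draw]
    -- iteration 3/3 --
    FD 7: (7.686,-2.548) -> (6.833,4.4) [heading=97, draw]
    FD 6: (6.833,4.4) -> (6.102,10.355) [heading=97, draw]
    BK 19: (6.102,10.355) -> (8.417,-8.504) [heading=97, draw]
  ]
]
RT 60: heading 97 -> 37
FD 19: (8.417,-8.504) -> (23.591,2.931) [heading=37, draw]
PU: pen up
Final: pos=(23.591,2.931), heading=37, 38 segment(s) drawn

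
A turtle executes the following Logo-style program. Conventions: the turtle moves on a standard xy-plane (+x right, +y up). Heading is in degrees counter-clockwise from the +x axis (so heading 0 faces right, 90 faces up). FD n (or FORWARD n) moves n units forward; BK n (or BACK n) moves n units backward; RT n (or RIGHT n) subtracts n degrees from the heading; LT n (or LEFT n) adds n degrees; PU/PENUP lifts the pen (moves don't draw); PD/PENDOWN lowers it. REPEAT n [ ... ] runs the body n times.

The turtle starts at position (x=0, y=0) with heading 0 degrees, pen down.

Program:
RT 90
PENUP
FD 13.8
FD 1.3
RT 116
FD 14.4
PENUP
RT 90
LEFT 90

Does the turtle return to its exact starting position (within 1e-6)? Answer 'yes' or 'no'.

Answer: no

Derivation:
Executing turtle program step by step:
Start: pos=(0,0), heading=0, pen down
RT 90: heading 0 -> 270
PU: pen up
FD 13.8: (0,0) -> (0,-13.8) [heading=270, move]
FD 1.3: (0,-13.8) -> (0,-15.1) [heading=270, move]
RT 116: heading 270 -> 154
FD 14.4: (0,-15.1) -> (-12.943,-8.787) [heading=154, move]
PU: pen up
RT 90: heading 154 -> 64
LT 90: heading 64 -> 154
Final: pos=(-12.943,-8.787), heading=154, 0 segment(s) drawn

Start position: (0, 0)
Final position: (-12.943, -8.787)
Distance = 15.644; >= 1e-6 -> NOT closed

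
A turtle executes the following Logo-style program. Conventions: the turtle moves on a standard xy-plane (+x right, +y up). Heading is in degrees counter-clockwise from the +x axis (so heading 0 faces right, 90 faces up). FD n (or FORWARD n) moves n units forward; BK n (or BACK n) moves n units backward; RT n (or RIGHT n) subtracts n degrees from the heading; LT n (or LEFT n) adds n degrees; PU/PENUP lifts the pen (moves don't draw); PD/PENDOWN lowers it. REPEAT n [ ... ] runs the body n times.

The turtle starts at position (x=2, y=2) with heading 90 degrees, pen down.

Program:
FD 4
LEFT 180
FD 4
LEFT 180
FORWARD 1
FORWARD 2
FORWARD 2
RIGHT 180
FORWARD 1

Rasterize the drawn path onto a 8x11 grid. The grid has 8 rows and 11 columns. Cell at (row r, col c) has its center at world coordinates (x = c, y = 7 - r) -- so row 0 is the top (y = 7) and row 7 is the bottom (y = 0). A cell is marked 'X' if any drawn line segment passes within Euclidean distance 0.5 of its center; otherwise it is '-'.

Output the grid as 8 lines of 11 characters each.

Segment 0: (2,2) -> (2,6)
Segment 1: (2,6) -> (2,2)
Segment 2: (2,2) -> (2,3)
Segment 3: (2,3) -> (2,5)
Segment 4: (2,5) -> (2,7)
Segment 5: (2,7) -> (2,6)

Answer: --X--------
--X--------
--X--------
--X--------
--X--------
--X--------
-----------
-----------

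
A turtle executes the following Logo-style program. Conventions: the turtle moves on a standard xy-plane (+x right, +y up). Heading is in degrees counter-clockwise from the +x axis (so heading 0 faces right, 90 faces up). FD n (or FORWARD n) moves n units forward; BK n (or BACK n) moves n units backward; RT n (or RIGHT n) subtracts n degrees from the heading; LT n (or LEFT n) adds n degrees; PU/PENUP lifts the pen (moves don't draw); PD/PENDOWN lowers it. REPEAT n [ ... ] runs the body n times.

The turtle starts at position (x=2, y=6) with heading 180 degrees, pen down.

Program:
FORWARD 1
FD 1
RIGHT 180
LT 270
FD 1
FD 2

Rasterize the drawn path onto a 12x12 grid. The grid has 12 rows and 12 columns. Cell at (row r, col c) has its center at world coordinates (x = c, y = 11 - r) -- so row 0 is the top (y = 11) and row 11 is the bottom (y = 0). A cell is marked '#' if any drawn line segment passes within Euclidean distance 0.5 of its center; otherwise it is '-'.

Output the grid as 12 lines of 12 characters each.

Segment 0: (2,6) -> (1,6)
Segment 1: (1,6) -> (0,6)
Segment 2: (0,6) -> (-0,5)
Segment 3: (-0,5) -> (-0,3)

Answer: ------------
------------
------------
------------
------------
###---------
#-----------
#-----------
#-----------
------------
------------
------------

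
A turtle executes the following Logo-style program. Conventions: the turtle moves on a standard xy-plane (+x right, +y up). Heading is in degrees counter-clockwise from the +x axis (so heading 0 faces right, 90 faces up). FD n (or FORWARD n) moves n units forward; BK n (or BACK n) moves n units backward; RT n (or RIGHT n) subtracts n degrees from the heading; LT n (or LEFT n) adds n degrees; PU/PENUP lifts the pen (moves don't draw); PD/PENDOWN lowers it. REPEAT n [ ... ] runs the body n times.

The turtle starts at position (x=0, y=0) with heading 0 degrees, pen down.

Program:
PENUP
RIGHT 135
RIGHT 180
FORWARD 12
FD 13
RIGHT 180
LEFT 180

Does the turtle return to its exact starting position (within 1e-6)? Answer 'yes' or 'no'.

Answer: no

Derivation:
Executing turtle program step by step:
Start: pos=(0,0), heading=0, pen down
PU: pen up
RT 135: heading 0 -> 225
RT 180: heading 225 -> 45
FD 12: (0,0) -> (8.485,8.485) [heading=45, move]
FD 13: (8.485,8.485) -> (17.678,17.678) [heading=45, move]
RT 180: heading 45 -> 225
LT 180: heading 225 -> 45
Final: pos=(17.678,17.678), heading=45, 0 segment(s) drawn

Start position: (0, 0)
Final position: (17.678, 17.678)
Distance = 25; >= 1e-6 -> NOT closed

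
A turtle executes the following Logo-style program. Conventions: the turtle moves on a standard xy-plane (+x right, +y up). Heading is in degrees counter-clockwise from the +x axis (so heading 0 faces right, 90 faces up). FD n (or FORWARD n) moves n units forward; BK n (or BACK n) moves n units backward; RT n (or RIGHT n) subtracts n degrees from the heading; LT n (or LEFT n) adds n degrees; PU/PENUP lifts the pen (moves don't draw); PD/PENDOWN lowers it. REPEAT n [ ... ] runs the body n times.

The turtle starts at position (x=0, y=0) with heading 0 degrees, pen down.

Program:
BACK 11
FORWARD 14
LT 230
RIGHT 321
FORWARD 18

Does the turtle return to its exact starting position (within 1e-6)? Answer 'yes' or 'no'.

Executing turtle program step by step:
Start: pos=(0,0), heading=0, pen down
BK 11: (0,0) -> (-11,0) [heading=0, draw]
FD 14: (-11,0) -> (3,0) [heading=0, draw]
LT 230: heading 0 -> 230
RT 321: heading 230 -> 269
FD 18: (3,0) -> (2.686,-17.997) [heading=269, draw]
Final: pos=(2.686,-17.997), heading=269, 3 segment(s) drawn

Start position: (0, 0)
Final position: (2.686, -17.997)
Distance = 18.197; >= 1e-6 -> NOT closed

Answer: no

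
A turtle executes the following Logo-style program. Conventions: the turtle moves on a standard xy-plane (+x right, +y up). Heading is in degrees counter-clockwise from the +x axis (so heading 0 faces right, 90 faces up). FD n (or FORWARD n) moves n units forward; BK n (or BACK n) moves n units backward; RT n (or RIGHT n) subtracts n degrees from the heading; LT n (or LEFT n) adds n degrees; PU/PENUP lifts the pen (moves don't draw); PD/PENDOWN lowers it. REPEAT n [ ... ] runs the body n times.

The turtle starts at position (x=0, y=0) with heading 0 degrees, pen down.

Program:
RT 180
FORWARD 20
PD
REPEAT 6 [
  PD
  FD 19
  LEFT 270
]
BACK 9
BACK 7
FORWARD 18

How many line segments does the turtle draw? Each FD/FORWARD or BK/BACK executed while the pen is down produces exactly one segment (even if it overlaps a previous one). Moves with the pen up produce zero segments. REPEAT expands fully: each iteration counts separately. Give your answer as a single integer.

Executing turtle program step by step:
Start: pos=(0,0), heading=0, pen down
RT 180: heading 0 -> 180
FD 20: (0,0) -> (-20,0) [heading=180, draw]
PD: pen down
REPEAT 6 [
  -- iteration 1/6 --
  PD: pen down
  FD 19: (-20,0) -> (-39,0) [heading=180, draw]
  LT 270: heading 180 -> 90
  -- iteration 2/6 --
  PD: pen down
  FD 19: (-39,0) -> (-39,19) [heading=90, draw]
  LT 270: heading 90 -> 0
  -- iteration 3/6 --
  PD: pen down
  FD 19: (-39,19) -> (-20,19) [heading=0, draw]
  LT 270: heading 0 -> 270
  -- iteration 4/6 --
  PD: pen down
  FD 19: (-20,19) -> (-20,0) [heading=270, draw]
  LT 270: heading 270 -> 180
  -- iteration 5/6 --
  PD: pen down
  FD 19: (-20,0) -> (-39,0) [heading=180, draw]
  LT 270: heading 180 -> 90
  -- iteration 6/6 --
  PD: pen down
  FD 19: (-39,0) -> (-39,19) [heading=90, draw]
  LT 270: heading 90 -> 0
]
BK 9: (-39,19) -> (-48,19) [heading=0, draw]
BK 7: (-48,19) -> (-55,19) [heading=0, draw]
FD 18: (-55,19) -> (-37,19) [heading=0, draw]
Final: pos=(-37,19), heading=0, 10 segment(s) drawn
Segments drawn: 10

Answer: 10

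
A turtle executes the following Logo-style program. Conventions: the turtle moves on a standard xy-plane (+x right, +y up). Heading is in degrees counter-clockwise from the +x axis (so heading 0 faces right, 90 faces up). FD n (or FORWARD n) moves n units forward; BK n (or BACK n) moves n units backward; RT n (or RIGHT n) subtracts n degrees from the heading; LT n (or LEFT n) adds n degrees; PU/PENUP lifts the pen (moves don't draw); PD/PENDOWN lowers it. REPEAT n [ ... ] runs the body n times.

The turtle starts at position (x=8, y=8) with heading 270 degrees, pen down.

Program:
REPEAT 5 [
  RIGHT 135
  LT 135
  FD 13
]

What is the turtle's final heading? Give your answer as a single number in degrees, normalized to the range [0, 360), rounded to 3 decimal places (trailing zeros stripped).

Answer: 270

Derivation:
Executing turtle program step by step:
Start: pos=(8,8), heading=270, pen down
REPEAT 5 [
  -- iteration 1/5 --
  RT 135: heading 270 -> 135
  LT 135: heading 135 -> 270
  FD 13: (8,8) -> (8,-5) [heading=270, draw]
  -- iteration 2/5 --
  RT 135: heading 270 -> 135
  LT 135: heading 135 -> 270
  FD 13: (8,-5) -> (8,-18) [heading=270, draw]
  -- iteration 3/5 --
  RT 135: heading 270 -> 135
  LT 135: heading 135 -> 270
  FD 13: (8,-18) -> (8,-31) [heading=270, draw]
  -- iteration 4/5 --
  RT 135: heading 270 -> 135
  LT 135: heading 135 -> 270
  FD 13: (8,-31) -> (8,-44) [heading=270, draw]
  -- iteration 5/5 --
  RT 135: heading 270 -> 135
  LT 135: heading 135 -> 270
  FD 13: (8,-44) -> (8,-57) [heading=270, draw]
]
Final: pos=(8,-57), heading=270, 5 segment(s) drawn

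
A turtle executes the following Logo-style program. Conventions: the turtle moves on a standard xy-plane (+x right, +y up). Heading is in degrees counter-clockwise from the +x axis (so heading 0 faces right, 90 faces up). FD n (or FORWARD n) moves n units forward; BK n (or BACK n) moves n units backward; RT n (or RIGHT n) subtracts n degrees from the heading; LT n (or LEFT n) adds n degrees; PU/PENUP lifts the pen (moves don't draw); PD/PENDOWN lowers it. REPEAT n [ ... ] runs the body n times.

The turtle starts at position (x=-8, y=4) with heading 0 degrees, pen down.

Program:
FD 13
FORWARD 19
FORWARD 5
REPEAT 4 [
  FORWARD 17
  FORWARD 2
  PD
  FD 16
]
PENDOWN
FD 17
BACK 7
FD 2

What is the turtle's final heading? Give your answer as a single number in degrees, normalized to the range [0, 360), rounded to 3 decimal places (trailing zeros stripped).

Executing turtle program step by step:
Start: pos=(-8,4), heading=0, pen down
FD 13: (-8,4) -> (5,4) [heading=0, draw]
FD 19: (5,4) -> (24,4) [heading=0, draw]
FD 5: (24,4) -> (29,4) [heading=0, draw]
REPEAT 4 [
  -- iteration 1/4 --
  FD 17: (29,4) -> (46,4) [heading=0, draw]
  FD 2: (46,4) -> (48,4) [heading=0, draw]
  PD: pen down
  FD 16: (48,4) -> (64,4) [heading=0, draw]
  -- iteration 2/4 --
  FD 17: (64,4) -> (81,4) [heading=0, draw]
  FD 2: (81,4) -> (83,4) [heading=0, draw]
  PD: pen down
  FD 16: (83,4) -> (99,4) [heading=0, draw]
  -- iteration 3/4 --
  FD 17: (99,4) -> (116,4) [heading=0, draw]
  FD 2: (116,4) -> (118,4) [heading=0, draw]
  PD: pen down
  FD 16: (118,4) -> (134,4) [heading=0, draw]
  -- iteration 4/4 --
  FD 17: (134,4) -> (151,4) [heading=0, draw]
  FD 2: (151,4) -> (153,4) [heading=0, draw]
  PD: pen down
  FD 16: (153,4) -> (169,4) [heading=0, draw]
]
PD: pen down
FD 17: (169,4) -> (186,4) [heading=0, draw]
BK 7: (186,4) -> (179,4) [heading=0, draw]
FD 2: (179,4) -> (181,4) [heading=0, draw]
Final: pos=(181,4), heading=0, 18 segment(s) drawn

Answer: 0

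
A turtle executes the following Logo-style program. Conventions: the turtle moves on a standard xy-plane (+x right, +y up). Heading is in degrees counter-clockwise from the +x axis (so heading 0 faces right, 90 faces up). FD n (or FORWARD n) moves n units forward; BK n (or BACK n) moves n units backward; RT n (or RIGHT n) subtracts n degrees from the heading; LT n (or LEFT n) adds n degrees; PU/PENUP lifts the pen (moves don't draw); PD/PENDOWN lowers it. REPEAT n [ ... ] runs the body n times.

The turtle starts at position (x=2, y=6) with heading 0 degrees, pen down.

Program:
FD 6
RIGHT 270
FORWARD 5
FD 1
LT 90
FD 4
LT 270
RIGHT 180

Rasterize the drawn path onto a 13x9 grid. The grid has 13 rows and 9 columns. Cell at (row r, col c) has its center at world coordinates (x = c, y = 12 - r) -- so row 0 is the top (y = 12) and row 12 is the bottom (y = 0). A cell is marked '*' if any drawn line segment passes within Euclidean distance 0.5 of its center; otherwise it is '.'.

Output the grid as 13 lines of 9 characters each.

Answer: ....*****
........*
........*
........*
........*
........*
..*******
.........
.........
.........
.........
.........
.........

Derivation:
Segment 0: (2,6) -> (8,6)
Segment 1: (8,6) -> (8,11)
Segment 2: (8,11) -> (8,12)
Segment 3: (8,12) -> (4,12)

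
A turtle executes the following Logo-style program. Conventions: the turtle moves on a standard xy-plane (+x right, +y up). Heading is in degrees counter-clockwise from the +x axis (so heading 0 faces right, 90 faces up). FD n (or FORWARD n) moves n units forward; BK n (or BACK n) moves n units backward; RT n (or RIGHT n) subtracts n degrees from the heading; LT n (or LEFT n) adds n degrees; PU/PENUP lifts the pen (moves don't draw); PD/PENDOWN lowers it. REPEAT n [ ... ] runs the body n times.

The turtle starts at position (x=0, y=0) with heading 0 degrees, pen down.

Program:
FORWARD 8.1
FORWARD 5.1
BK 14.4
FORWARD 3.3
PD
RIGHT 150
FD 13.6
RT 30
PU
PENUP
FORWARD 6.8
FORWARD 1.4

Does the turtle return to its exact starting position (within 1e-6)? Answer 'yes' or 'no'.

Executing turtle program step by step:
Start: pos=(0,0), heading=0, pen down
FD 8.1: (0,0) -> (8.1,0) [heading=0, draw]
FD 5.1: (8.1,0) -> (13.2,0) [heading=0, draw]
BK 14.4: (13.2,0) -> (-1.2,0) [heading=0, draw]
FD 3.3: (-1.2,0) -> (2.1,0) [heading=0, draw]
PD: pen down
RT 150: heading 0 -> 210
FD 13.6: (2.1,0) -> (-9.678,-6.8) [heading=210, draw]
RT 30: heading 210 -> 180
PU: pen up
PU: pen up
FD 6.8: (-9.678,-6.8) -> (-16.478,-6.8) [heading=180, move]
FD 1.4: (-16.478,-6.8) -> (-17.878,-6.8) [heading=180, move]
Final: pos=(-17.878,-6.8), heading=180, 5 segment(s) drawn

Start position: (0, 0)
Final position: (-17.878, -6.8)
Distance = 19.127; >= 1e-6 -> NOT closed

Answer: no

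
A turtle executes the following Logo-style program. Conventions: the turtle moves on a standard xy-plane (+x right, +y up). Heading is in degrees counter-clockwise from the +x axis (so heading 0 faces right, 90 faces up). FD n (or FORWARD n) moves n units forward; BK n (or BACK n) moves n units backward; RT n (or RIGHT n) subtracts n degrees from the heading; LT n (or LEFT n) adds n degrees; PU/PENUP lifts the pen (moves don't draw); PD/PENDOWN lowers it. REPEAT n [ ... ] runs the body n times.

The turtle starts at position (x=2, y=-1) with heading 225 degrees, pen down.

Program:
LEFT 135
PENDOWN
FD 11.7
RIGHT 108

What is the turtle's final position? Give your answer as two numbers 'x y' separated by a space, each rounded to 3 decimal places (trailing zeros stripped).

Executing turtle program step by step:
Start: pos=(2,-1), heading=225, pen down
LT 135: heading 225 -> 0
PD: pen down
FD 11.7: (2,-1) -> (13.7,-1) [heading=0, draw]
RT 108: heading 0 -> 252
Final: pos=(13.7,-1), heading=252, 1 segment(s) drawn

Answer: 13.7 -1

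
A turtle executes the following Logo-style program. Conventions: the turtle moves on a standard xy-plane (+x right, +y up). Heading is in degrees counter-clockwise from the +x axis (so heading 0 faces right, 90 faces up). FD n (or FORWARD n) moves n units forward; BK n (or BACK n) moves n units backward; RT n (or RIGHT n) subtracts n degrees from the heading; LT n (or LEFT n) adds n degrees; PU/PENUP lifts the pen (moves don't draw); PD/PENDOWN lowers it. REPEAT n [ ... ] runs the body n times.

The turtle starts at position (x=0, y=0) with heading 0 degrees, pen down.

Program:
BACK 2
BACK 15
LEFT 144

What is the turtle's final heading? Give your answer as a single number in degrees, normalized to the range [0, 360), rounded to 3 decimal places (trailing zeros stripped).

Answer: 144

Derivation:
Executing turtle program step by step:
Start: pos=(0,0), heading=0, pen down
BK 2: (0,0) -> (-2,0) [heading=0, draw]
BK 15: (-2,0) -> (-17,0) [heading=0, draw]
LT 144: heading 0 -> 144
Final: pos=(-17,0), heading=144, 2 segment(s) drawn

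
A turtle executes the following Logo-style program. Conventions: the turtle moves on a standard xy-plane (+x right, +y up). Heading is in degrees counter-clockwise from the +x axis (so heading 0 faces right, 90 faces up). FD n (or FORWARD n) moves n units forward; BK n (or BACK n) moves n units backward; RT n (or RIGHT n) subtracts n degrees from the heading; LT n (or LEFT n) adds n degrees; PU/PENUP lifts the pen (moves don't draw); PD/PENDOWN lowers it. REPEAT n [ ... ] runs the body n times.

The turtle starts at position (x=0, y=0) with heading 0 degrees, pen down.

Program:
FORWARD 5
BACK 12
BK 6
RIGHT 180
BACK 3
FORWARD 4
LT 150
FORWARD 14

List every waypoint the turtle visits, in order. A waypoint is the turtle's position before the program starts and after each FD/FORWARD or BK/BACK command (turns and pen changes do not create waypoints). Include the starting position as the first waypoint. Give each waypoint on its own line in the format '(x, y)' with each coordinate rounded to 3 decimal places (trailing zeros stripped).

Executing turtle program step by step:
Start: pos=(0,0), heading=0, pen down
FD 5: (0,0) -> (5,0) [heading=0, draw]
BK 12: (5,0) -> (-7,0) [heading=0, draw]
BK 6: (-7,0) -> (-13,0) [heading=0, draw]
RT 180: heading 0 -> 180
BK 3: (-13,0) -> (-10,0) [heading=180, draw]
FD 4: (-10,0) -> (-14,0) [heading=180, draw]
LT 150: heading 180 -> 330
FD 14: (-14,0) -> (-1.876,-7) [heading=330, draw]
Final: pos=(-1.876,-7), heading=330, 6 segment(s) drawn
Waypoints (7 total):
(0, 0)
(5, 0)
(-7, 0)
(-13, 0)
(-10, 0)
(-14, 0)
(-1.876, -7)

Answer: (0, 0)
(5, 0)
(-7, 0)
(-13, 0)
(-10, 0)
(-14, 0)
(-1.876, -7)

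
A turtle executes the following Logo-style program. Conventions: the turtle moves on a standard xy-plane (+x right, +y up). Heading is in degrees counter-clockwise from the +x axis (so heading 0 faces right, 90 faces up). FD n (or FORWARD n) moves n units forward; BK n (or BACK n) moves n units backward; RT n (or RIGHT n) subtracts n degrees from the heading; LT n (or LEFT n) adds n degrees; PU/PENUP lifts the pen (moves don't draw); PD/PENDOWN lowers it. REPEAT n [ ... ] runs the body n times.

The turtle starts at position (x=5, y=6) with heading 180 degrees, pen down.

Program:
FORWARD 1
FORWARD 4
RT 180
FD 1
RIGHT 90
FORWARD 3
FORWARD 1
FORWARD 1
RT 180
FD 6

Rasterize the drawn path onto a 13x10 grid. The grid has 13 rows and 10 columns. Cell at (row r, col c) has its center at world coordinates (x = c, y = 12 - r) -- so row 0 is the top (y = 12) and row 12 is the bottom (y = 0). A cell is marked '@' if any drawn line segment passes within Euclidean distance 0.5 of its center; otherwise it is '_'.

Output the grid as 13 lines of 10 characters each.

Answer: __________
__________
__________
__________
__________
_@________
@@@@@@____
_@________
_@________
_@________
_@________
_@________
__________

Derivation:
Segment 0: (5,6) -> (4,6)
Segment 1: (4,6) -> (0,6)
Segment 2: (0,6) -> (1,6)
Segment 3: (1,6) -> (1,3)
Segment 4: (1,3) -> (1,2)
Segment 5: (1,2) -> (1,1)
Segment 6: (1,1) -> (1,7)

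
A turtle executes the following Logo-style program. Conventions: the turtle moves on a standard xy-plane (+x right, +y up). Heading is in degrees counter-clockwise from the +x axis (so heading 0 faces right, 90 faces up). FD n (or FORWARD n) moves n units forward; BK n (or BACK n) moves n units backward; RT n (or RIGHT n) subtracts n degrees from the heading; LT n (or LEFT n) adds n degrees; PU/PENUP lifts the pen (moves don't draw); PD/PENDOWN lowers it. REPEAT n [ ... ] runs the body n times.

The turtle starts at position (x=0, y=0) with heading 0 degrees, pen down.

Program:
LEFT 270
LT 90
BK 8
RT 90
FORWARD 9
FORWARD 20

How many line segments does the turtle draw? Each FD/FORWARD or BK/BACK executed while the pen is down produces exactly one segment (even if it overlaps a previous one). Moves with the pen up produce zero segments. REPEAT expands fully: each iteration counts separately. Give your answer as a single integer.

Executing turtle program step by step:
Start: pos=(0,0), heading=0, pen down
LT 270: heading 0 -> 270
LT 90: heading 270 -> 0
BK 8: (0,0) -> (-8,0) [heading=0, draw]
RT 90: heading 0 -> 270
FD 9: (-8,0) -> (-8,-9) [heading=270, draw]
FD 20: (-8,-9) -> (-8,-29) [heading=270, draw]
Final: pos=(-8,-29), heading=270, 3 segment(s) drawn
Segments drawn: 3

Answer: 3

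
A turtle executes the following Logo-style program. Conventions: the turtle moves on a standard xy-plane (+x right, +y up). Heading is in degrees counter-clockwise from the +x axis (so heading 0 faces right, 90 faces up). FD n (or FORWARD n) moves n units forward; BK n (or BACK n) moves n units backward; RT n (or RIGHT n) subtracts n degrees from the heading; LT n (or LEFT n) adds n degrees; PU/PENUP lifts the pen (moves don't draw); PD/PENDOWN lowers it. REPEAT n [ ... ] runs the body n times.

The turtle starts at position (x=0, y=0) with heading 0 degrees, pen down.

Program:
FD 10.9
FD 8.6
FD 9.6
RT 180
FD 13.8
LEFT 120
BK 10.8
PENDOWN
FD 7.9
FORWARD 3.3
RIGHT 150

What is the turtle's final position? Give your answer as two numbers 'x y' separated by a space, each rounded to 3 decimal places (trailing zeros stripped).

Executing turtle program step by step:
Start: pos=(0,0), heading=0, pen down
FD 10.9: (0,0) -> (10.9,0) [heading=0, draw]
FD 8.6: (10.9,0) -> (19.5,0) [heading=0, draw]
FD 9.6: (19.5,0) -> (29.1,0) [heading=0, draw]
RT 180: heading 0 -> 180
FD 13.8: (29.1,0) -> (15.3,0) [heading=180, draw]
LT 120: heading 180 -> 300
BK 10.8: (15.3,0) -> (9.9,9.353) [heading=300, draw]
PD: pen down
FD 7.9: (9.9,9.353) -> (13.85,2.511) [heading=300, draw]
FD 3.3: (13.85,2.511) -> (15.5,-0.346) [heading=300, draw]
RT 150: heading 300 -> 150
Final: pos=(15.5,-0.346), heading=150, 7 segment(s) drawn

Answer: 15.5 -0.346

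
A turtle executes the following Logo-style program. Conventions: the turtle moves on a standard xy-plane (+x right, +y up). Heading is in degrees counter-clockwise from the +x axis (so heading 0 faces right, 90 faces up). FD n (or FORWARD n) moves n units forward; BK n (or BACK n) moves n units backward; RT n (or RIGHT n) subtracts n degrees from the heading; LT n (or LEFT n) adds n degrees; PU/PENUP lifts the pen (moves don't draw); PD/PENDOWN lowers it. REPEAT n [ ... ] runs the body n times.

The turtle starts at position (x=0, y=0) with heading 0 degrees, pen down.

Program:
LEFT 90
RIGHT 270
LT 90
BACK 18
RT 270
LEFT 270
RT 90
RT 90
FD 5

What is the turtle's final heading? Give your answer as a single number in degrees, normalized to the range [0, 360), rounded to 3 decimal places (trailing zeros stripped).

Answer: 90

Derivation:
Executing turtle program step by step:
Start: pos=(0,0), heading=0, pen down
LT 90: heading 0 -> 90
RT 270: heading 90 -> 180
LT 90: heading 180 -> 270
BK 18: (0,0) -> (0,18) [heading=270, draw]
RT 270: heading 270 -> 0
LT 270: heading 0 -> 270
RT 90: heading 270 -> 180
RT 90: heading 180 -> 90
FD 5: (0,18) -> (0,23) [heading=90, draw]
Final: pos=(0,23), heading=90, 2 segment(s) drawn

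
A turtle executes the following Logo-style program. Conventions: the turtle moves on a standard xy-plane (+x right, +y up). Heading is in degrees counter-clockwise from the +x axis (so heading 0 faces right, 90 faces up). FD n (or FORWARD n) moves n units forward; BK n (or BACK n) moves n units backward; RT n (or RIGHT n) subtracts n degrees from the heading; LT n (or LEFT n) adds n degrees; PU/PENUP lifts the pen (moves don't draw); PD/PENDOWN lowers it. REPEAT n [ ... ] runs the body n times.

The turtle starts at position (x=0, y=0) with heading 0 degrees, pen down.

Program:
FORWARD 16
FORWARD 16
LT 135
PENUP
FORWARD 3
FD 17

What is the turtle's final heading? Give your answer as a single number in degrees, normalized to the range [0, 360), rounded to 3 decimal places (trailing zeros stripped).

Executing turtle program step by step:
Start: pos=(0,0), heading=0, pen down
FD 16: (0,0) -> (16,0) [heading=0, draw]
FD 16: (16,0) -> (32,0) [heading=0, draw]
LT 135: heading 0 -> 135
PU: pen up
FD 3: (32,0) -> (29.879,2.121) [heading=135, move]
FD 17: (29.879,2.121) -> (17.858,14.142) [heading=135, move]
Final: pos=(17.858,14.142), heading=135, 2 segment(s) drawn

Answer: 135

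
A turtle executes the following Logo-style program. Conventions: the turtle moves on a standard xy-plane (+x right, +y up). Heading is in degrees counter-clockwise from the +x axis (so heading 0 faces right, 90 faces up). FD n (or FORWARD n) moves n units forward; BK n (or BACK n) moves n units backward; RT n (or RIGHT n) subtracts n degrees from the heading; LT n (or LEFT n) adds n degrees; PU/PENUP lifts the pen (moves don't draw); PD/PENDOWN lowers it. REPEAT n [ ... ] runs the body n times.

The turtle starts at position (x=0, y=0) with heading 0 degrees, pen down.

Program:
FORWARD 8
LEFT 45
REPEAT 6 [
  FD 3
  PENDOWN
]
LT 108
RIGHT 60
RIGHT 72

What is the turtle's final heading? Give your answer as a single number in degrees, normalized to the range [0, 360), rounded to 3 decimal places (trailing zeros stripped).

Executing turtle program step by step:
Start: pos=(0,0), heading=0, pen down
FD 8: (0,0) -> (8,0) [heading=0, draw]
LT 45: heading 0 -> 45
REPEAT 6 [
  -- iteration 1/6 --
  FD 3: (8,0) -> (10.121,2.121) [heading=45, draw]
  PD: pen down
  -- iteration 2/6 --
  FD 3: (10.121,2.121) -> (12.243,4.243) [heading=45, draw]
  PD: pen down
  -- iteration 3/6 --
  FD 3: (12.243,4.243) -> (14.364,6.364) [heading=45, draw]
  PD: pen down
  -- iteration 4/6 --
  FD 3: (14.364,6.364) -> (16.485,8.485) [heading=45, draw]
  PD: pen down
  -- iteration 5/6 --
  FD 3: (16.485,8.485) -> (18.607,10.607) [heading=45, draw]
  PD: pen down
  -- iteration 6/6 --
  FD 3: (18.607,10.607) -> (20.728,12.728) [heading=45, draw]
  PD: pen down
]
LT 108: heading 45 -> 153
RT 60: heading 153 -> 93
RT 72: heading 93 -> 21
Final: pos=(20.728,12.728), heading=21, 7 segment(s) drawn

Answer: 21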